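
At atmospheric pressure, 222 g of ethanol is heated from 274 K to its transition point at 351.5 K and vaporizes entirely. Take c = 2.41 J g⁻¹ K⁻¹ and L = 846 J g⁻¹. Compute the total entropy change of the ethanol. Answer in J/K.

Warming step: ΔS₁ = m c ln(T_tr/T_i) = 222 × 2.41 × ln(351.5/274) = 133.3 J/K.
Phase change: ΔS₂ = +mL/T_tr = 222 × 846 / 351.5 = 534.3 J/K.
ΔS_total = (133.3) + (534.3) = 668 J/K.

ΔS = 668 J/K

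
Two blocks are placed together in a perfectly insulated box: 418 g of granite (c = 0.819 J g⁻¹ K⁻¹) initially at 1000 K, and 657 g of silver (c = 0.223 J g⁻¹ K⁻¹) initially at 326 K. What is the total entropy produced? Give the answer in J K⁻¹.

ΔS_total = 53.9 J/K

Energy balance: T_f = (m₁c₁T₁ + m₂c₂T₂)/(m₁c₁ + m₂c₂) = 798 K.
ΔS₁ = m₁c₁ ln(T_f/T₁) = 342.342 × ln(798/1000) = -77.25 J/K.
ΔS₂ = m₂c₂ ln(T_f/T₂) = 146.511 × ln(798/326) = 131.2 J/K.
ΔS_total = -77.25 + 131.2 = 53.9 J/K.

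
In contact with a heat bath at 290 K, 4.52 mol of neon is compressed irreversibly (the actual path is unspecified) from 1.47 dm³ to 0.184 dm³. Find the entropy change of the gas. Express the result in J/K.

Entropy is a state function, so ΔS_gas depends only on the end states.
For an isothermal ideal gas ΔS_gas = nR ln(V₂/V₁) = 4.52 × 8.314 × ln(0.184/1.47) = -78.1 J/K.

ΔS_gas = -78.1 J/K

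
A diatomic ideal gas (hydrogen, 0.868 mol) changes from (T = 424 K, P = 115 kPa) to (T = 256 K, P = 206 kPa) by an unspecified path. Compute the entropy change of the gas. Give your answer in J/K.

ΔS = nC_p ln(T₂/T₁) − nR ln(P₂/P₁), with C_p = 7R/2 = 29.1 J mol⁻¹ K⁻¹ for a diatomic ideal gas.
ΔS = 0.868 × [29.1 × ln(256/424) − 8.314 × ln(206/115)] = -17 J/K.

ΔS = -17 J/K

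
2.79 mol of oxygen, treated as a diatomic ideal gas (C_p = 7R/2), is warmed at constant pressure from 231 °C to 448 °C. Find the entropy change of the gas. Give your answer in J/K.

In kelvin: T₁ = 504.15 K, T₂ = 721.15 K. At constant pressure, ΔS = nC_p ln(T₂/T₁) with C_p = 7R/2 = 29.1 J mol⁻¹ K⁻¹.
ΔS = 2.79 × 29.1 × ln(721.15/504.15) = 29.1 J/K.

ΔS = 29.1 J/K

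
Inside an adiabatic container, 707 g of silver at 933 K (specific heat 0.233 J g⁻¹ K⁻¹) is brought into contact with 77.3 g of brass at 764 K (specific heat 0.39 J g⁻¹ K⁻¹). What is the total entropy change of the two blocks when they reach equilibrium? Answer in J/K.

Energy balance: T_f = (m₁c₁T₁ + m₂c₂T₂)/(m₁c₁ + m₂c₂) = 906.86 K.
ΔS₁ = m₁c₁ ln(T_f/T₁) = 164.731 × ln(906.86/933) = -4.682 J/K.
ΔS₂ = m₂c₂ ln(T_f/T₂) = 30.147 × ln(906.86/764) = 5.168 J/K.
ΔS_total = -4.682 + 5.168 = 0.486 J/K.

ΔS_total = 0.486 J/K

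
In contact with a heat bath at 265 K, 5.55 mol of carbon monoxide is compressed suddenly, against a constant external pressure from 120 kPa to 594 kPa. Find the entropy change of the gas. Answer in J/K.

Entropy is a state function, so ΔS_gas depends only on the end states.
For an isothermal ideal gas ΔS_gas = nR ln(P₁/P₂) = 5.55 × 8.314 × ln(120/594) = -73.8 J/K.

ΔS_gas = -73.8 J/K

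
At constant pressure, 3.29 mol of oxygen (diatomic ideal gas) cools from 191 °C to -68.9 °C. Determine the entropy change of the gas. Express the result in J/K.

ΔS = -78.6 J/K

In kelvin: T₁ = 464.15 K, T₂ = 204.25 K. At constant pressure, ΔS = nC_p ln(T₂/T₁) with C_p = 7R/2 = 29.1 J mol⁻¹ K⁻¹.
ΔS = 3.29 × 29.1 × ln(204.25/464.15) = -78.6 J/K.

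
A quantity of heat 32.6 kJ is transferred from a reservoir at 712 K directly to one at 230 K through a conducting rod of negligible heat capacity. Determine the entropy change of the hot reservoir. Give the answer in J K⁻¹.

ΔS_hot = -45.8 J/K

The hot reservoir loses heat Q, so ΔS_hot = −Q/T_H = −32600/712 = -45.8 J/K.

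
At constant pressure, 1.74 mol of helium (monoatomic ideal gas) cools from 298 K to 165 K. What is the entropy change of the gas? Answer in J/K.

At constant pressure, ΔS = nC_p ln(T₂/T₁) with C_p = 5R/2 = 20.79 J mol⁻¹ K⁻¹.
ΔS = 1.74 × 20.79 × ln(165/298) = -21.4 J/K.

ΔS = -21.4 J/K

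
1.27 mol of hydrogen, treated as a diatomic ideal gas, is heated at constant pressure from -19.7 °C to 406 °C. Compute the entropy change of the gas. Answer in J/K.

In kelvin: T₁ = 253.45 K, T₂ = 679.15 K. At constant pressure, ΔS = nC_p ln(T₂/T₁) with C_p = 7R/2 = 29.1 J mol⁻¹ K⁻¹.
ΔS = 1.27 × 29.1 × ln(679.15/253.45) = 36.4 J/K.

ΔS = 36.4 J/K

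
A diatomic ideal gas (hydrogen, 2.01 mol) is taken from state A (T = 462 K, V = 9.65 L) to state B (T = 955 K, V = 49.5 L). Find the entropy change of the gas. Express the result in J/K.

Entropy is a state function: ΔS = nC_V ln(T₂/T₁) + nR ln(V₂/V₁), with C_V = 5R/2 = 20.79 J mol⁻¹ K⁻¹ for a diatomic ideal gas.
ΔS = 2.01 × [20.79 × ln(955/462) + 8.314 × ln(49.5/9.65)] = 57.7 J/K.

ΔS = 57.7 J/K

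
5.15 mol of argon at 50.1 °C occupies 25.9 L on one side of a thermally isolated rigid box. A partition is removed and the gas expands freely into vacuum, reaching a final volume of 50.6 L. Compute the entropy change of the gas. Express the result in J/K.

ΔS_gas = 28.7 J/K

No heat is exchanged and no work is done, so the ideal-gas temperature stays constant.
Entropy is a state function; using a reversible isothermal path, ΔS_gas = nR ln(V₂/V₁) = 5.15 × 8.314 × ln(50.6/25.9) = 28.7 J/K.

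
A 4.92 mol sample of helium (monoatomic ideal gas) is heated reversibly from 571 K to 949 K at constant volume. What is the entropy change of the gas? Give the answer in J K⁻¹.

ΔS = 31.2 J/K

At constant volume, ΔS = nC_V ln(T₂/T₁) with C_V = 3R/2 = 12.47 J mol⁻¹ K⁻¹.
ΔS = 4.92 × 12.47 × ln(949/571) = 31.2 J/K.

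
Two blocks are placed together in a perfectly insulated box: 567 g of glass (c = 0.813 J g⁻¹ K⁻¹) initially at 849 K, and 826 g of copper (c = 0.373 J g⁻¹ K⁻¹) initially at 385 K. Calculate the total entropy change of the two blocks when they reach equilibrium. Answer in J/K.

ΔS_total = 53.6 J/K

Energy balance: T_f = (m₁c₁T₁ + m₂c₂T₂)/(m₁c₁ + m₂c₂) = 663.12 K.
ΔS₁ = m₁c₁ ln(T_f/T₁) = 460.971 × ln(663.12/849) = -113.9 J/K.
ΔS₂ = m₂c₂ ln(T_f/T₂) = 308.098 × ln(663.12/385) = 167.5 J/K.
ΔS_total = -113.9 + 167.5 = 53.6 J/K.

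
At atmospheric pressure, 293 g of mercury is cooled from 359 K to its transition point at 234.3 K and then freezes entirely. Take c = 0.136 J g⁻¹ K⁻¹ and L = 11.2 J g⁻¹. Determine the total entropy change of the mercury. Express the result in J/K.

Cooling step: ΔS₁ = m c ln(T_tr/T_i) = 293 × 0.136 × ln(234.3/359) = -17 J/K.
Phase change: ΔS₂ = −mL/T_tr = −293 × 11.2 / 234.3 = -14.01 J/K.
ΔS_total = (-17) + (-14.01) = -31 J/K.

ΔS = -31 J/K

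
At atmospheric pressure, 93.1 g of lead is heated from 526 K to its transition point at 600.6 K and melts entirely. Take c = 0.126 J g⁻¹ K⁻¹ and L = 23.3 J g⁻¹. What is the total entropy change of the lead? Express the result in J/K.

ΔS = 5.17 J/K

Warming step: ΔS₁ = m c ln(T_tr/T_i) = 93.1 × 0.126 × ln(600.6/526) = 1.556 J/K.
Phase change: ΔS₂ = +mL/T_tr = 93.1 × 23.3 / 600.6 = 3.612 J/K.
ΔS_total = (1.556) + (3.612) = 5.17 J/K.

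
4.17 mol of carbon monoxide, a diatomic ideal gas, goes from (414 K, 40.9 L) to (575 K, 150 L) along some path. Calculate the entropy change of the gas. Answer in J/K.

ΔS = 73.5 J/K

Entropy is a state function: ΔS = nC_V ln(T₂/T₁) + nR ln(V₂/V₁), with C_V = 5R/2 = 20.79 J mol⁻¹ K⁻¹ for a diatomic ideal gas.
ΔS = 4.17 × [20.79 × ln(575/414) + 8.314 × ln(150/40.9)] = 73.5 J/K.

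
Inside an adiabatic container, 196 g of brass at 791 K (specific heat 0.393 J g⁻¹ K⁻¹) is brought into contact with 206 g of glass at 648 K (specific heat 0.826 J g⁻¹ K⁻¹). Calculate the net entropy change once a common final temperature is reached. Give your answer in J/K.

Energy balance: T_f = (m₁c₁T₁ + m₂c₂T₂)/(m₁c₁ + m₂c₂) = 692.56 K.
ΔS₁ = m₁c₁ ln(T_f/T₁) = 77.028 × ln(692.56/791) = -10.24 J/K.
ΔS₂ = m₂c₂ ln(T_f/T₂) = 170.156 × ln(692.56/648) = 11.32 J/K.
ΔS_total = -10.24 + 11.32 = 1.08 J/K.

ΔS_total = 1.08 J/K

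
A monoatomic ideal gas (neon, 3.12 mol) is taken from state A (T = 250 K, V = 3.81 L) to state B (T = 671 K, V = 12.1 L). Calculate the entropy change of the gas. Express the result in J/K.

Entropy is a state function: ΔS = nC_V ln(T₂/T₁) + nR ln(V₂/V₁), with C_V = 3R/2 = 12.47 J mol⁻¹ K⁻¹ for a monoatomic ideal gas.
ΔS = 3.12 × [12.47 × ln(671/250) + 8.314 × ln(12.1/3.81)] = 68.4 J/K.

ΔS = 68.4 J/K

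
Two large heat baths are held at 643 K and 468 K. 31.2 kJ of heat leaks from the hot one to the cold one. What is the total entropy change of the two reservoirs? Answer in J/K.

ΔS_total = 18.1 J/K

ΔS_hot = −Q/T_H = −31200/643 = -48.52 J/K and ΔS_cold = +Q/T_C = 31200/468 = 66.67 J/K.
ΔS_total = -48.52 + 66.67 = 18.1 J/K, positive as the second law requires.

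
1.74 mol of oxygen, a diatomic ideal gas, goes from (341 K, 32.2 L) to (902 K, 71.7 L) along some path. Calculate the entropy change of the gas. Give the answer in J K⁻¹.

Entropy is a state function: ΔS = nC_V ln(T₂/T₁) + nR ln(V₂/V₁), with C_V = 5R/2 = 20.79 J mol⁻¹ K⁻¹ for a diatomic ideal gas.
ΔS = 1.74 × [20.79 × ln(902/341) + 8.314 × ln(71.7/32.2)] = 46.8 J/K.

ΔS = 46.8 J/K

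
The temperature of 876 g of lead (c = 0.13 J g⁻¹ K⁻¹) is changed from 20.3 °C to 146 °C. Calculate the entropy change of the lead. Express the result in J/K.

ΔS = 40.6 J/K

In kelvin: T₁ = 293.45 K, T₂ = 419.15 K. ΔS = ∫dQ_rev/T = m c ln(T₂/T₁) = 876 × 0.13 × ln(419.15/293.45) = 40.6 J/K.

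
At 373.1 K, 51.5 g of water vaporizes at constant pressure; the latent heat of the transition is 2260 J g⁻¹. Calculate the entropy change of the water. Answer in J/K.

Heat absorbed by the substance: Q = mL = 51.5 × 2260 = 116390 J.
At constant T, ΔS = Q_rev/T = 116390 / 373.1 = 312 J/K.

ΔS = 312 J/K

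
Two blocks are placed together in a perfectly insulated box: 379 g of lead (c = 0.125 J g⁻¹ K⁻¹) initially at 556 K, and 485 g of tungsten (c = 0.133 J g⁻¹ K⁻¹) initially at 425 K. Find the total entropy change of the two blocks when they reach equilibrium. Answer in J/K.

ΔS_total = 0.997 J/K

Energy balance: T_f = (m₁c₁T₁ + m₂c₂T₂)/(m₁c₁ + m₂c₂) = 480.47 K.
ΔS₁ = m₁c₁ ln(T_f/T₁) = 47.375 × ln(480.47/556) = -6.9168 J/K.
ΔS₂ = m₂c₂ ln(T_f/T₂) = 64.505 × ln(480.47/425) = 7.9134 J/K.
ΔS_total = -6.9168 + 7.9134 = 0.997 J/K.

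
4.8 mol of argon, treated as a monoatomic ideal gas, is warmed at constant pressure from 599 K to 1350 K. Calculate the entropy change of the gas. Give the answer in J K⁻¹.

ΔS = 81.1 J/K

At constant pressure, ΔS = nC_p ln(T₂/T₁) with C_p = 5R/2 = 20.79 J mol⁻¹ K⁻¹.
ΔS = 4.8 × 20.79 × ln(1350/599) = 81.1 J/K.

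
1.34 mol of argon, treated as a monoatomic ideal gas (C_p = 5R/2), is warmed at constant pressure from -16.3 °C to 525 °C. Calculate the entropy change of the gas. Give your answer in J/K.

In kelvin: T₁ = 256.85 K, T₂ = 798.15 K. At constant pressure, ΔS = nC_p ln(T₂/T₁) with C_p = 5R/2 = 20.79 J mol⁻¹ K⁻¹.
ΔS = 1.34 × 20.79 × ln(798.15/256.85) = 31.6 J/K.

ΔS = 31.6 J/K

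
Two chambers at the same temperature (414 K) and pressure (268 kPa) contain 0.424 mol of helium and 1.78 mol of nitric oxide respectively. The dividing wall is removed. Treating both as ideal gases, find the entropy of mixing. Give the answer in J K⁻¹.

Mole fractions: x_A = 0.424/2.2 = 0.192, x_B = 0.808.
ΔS_mix = −R(n_A ln x_A + n_B ln x_B) = −8.314 × (0.424 ln 0.192 + 1.78 ln 0.808) = 8.97 J/K.

ΔS_mix = 8.97 J/K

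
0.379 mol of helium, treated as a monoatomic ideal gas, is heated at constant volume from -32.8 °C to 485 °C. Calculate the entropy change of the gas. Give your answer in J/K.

In kelvin: T₁ = 240.35 K, T₂ = 758.15 K. At constant volume, ΔS = nC_V ln(T₂/T₁) with C_V = 3R/2 = 12.47 J mol⁻¹ K⁻¹.
ΔS = 0.379 × 12.47 × ln(758.15/240.35) = 5.43 J/K.

ΔS = 5.43 J/K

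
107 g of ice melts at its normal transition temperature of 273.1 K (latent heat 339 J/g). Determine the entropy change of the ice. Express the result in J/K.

ΔS = 133 J/K

Heat absorbed by the substance: Q = mL = 107 × 339 = 36273 J.
At constant T, ΔS = Q_rev/T = 36273 / 273.1 = 133 J/K.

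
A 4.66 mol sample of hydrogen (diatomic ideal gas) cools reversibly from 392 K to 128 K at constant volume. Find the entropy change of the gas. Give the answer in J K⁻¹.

At constant volume, ΔS = nC_V ln(T₂/T₁) with C_V = 5R/2 = 20.79 J mol⁻¹ K⁻¹.
ΔS = 4.66 × 20.79 × ln(128/392) = -108 J/K.

ΔS = -108 J/K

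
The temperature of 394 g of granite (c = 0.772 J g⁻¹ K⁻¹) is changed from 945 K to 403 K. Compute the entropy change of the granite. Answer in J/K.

ΔS = -259 J/K

ΔS = ∫dQ_rev/T = m c ln(T₂/T₁) = 394 × 0.772 × ln(403/945) = -259 J/K.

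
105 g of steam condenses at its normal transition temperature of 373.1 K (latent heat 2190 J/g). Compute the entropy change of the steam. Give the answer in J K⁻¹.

ΔS = -616 J/K

Heat released by the substance: Q = −mL = −105 × 2190 = −229950 J.
At constant T, ΔS = Q_rev/T = −229950 / 373.1 = -616 J/K.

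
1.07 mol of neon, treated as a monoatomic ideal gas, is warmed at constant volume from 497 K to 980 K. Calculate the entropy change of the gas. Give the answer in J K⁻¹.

At constant volume, ΔS = nC_V ln(T₂/T₁) with C_V = 3R/2 = 12.47 J mol⁻¹ K⁻¹.
ΔS = 1.07 × 12.47 × ln(980/497) = 9.06 J/K.

ΔS = 9.06 J/K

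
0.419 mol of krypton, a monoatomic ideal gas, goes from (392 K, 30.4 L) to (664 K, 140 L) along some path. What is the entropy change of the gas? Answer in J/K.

Entropy is a state function: ΔS = nC_V ln(T₂/T₁) + nR ln(V₂/V₁), with C_V = 3R/2 = 12.47 J mol⁻¹ K⁻¹ for a monoatomic ideal gas.
ΔS = 0.419 × [12.47 × ln(664/392) + 8.314 × ln(140/30.4)] = 8.07 J/K.

ΔS = 8.07 J/K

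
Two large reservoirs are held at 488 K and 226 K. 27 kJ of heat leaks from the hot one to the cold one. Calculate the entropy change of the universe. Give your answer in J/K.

ΔS_total = 64.1 J/K

ΔS_hot = −Q/T_H = −27000/488 = -55.328 J/K and ΔS_cold = +Q/T_C = 27000/226 = 119.47 J/K.
ΔS_total = -55.328 + 119.47 = 64.1 J/K, positive as the second law requires.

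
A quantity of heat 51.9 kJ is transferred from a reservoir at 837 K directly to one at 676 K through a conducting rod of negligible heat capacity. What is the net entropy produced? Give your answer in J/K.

ΔS_total = 14.8 J/K

ΔS_hot = −Q/T_H = −51900/837 = -62.01 J/K and ΔS_cold = +Q/T_C = 51900/676 = 76.78 J/K.
ΔS_total = -62.01 + 76.78 = 14.8 J/K, positive as the second law requires.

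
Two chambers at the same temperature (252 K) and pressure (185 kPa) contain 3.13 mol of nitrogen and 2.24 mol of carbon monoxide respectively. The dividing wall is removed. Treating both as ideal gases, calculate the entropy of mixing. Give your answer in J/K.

Mole fractions: x_A = 3.13/5.37 = 0.583, x_B = 0.417.
ΔS_mix = −R(n_A ln x_A + n_B ln x_B) = −8.314 × (3.13 ln 0.583 + 2.24 ln 0.417) = 30.3 J/K.

ΔS_mix = 30.3 J/K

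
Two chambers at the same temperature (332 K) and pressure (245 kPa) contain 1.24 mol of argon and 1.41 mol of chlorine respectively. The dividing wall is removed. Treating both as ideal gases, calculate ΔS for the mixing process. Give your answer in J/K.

Mole fractions: x_A = 1.24/2.65 = 0.468, x_B = 0.532.
ΔS_mix = −R(n_A ln x_A + n_B ln x_B) = −8.314 × (1.24 ln 0.468 + 1.41 ln 0.532) = 15.2 J/K.

ΔS_mix = 15.2 J/K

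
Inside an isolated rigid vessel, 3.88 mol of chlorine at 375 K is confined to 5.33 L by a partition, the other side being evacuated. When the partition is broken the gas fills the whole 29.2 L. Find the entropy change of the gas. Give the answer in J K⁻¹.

No heat is exchanged and no work is done, so the ideal-gas temperature stays constant.
Entropy is a state function; using a reversible isothermal path, ΔS_gas = nR ln(V₂/V₁) = 3.88 × 8.314 × ln(29.2/5.33) = 54.9 J/K.

ΔS_gas = 54.9 J/K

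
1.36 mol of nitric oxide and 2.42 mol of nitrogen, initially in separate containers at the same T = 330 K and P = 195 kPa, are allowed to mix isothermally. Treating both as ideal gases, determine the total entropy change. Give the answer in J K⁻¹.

Mole fractions: x_A = 1.36/3.78 = 0.36, x_B = 0.64.
ΔS_mix = −R(n_A ln x_A + n_B ln x_B) = −8.314 × (1.36 ln 0.36 + 2.42 ln 0.64) = 20.5 J/K.

ΔS_mix = 20.5 J/K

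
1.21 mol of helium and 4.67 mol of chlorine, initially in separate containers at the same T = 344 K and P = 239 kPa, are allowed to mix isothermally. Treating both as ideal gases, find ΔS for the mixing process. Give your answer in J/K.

ΔS_mix = 24.8 J/K

Mole fractions: x_A = 1.21/5.88 = 0.206, x_B = 0.794.
ΔS_mix = −R(n_A ln x_A + n_B ln x_B) = −8.314 × (1.21 ln 0.206 + 4.67 ln 0.794) = 24.8 J/K.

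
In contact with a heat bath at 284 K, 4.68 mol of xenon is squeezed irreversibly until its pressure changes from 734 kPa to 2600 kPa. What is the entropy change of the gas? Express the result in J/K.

Entropy is a state function, so ΔS_gas depends only on the end states.
For an isothermal ideal gas ΔS_gas = nR ln(P₁/P₂) = 4.68 × 8.314 × ln(734/2600) = -49.2 J/K.

ΔS_gas = -49.2 J/K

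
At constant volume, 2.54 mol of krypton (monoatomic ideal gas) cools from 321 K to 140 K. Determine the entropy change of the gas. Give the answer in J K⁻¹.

ΔS = -26.3 J/K

At constant volume, ΔS = nC_V ln(T₂/T₁) with C_V = 3R/2 = 12.47 J mol⁻¹ K⁻¹.
ΔS = 2.54 × 12.47 × ln(140/321) = -26.3 J/K.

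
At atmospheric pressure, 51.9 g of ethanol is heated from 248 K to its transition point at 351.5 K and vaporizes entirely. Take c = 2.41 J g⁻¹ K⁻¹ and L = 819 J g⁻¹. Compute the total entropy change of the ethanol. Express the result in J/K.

ΔS = 165 J/K

Warming step: ΔS₁ = m c ln(T_tr/T_i) = 51.9 × 2.41 × ln(351.5/248) = 43.63 J/K.
Phase change: ΔS₂ = +mL/T_tr = 51.9 × 819 / 351.5 = 120.9 J/K.
ΔS_total = (43.63) + (120.9) = 165 J/K.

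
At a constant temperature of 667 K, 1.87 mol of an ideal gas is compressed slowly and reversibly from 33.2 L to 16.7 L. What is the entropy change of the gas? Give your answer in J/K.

ΔS_gas = -10.7 J/K

For an isothermal ideal gas ΔS_gas = nR ln(V₂/V₁) = 1.87 × 8.314 × ln(16.7/33.2) = -10.7 J/K.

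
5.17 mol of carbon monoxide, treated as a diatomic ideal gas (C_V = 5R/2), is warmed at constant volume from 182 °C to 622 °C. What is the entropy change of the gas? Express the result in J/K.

ΔS = 72.7 J/K

In kelvin: T₁ = 455.15 K, T₂ = 895.15 K. At constant volume, ΔS = nC_V ln(T₂/T₁) with C_V = 5R/2 = 20.79 J mol⁻¹ K⁻¹.
ΔS = 5.17 × 20.79 × ln(895.15/455.15) = 72.7 J/K.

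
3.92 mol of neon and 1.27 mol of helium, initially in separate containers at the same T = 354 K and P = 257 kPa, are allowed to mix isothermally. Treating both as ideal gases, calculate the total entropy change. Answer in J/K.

Mole fractions: x_A = 3.92/5.19 = 0.755, x_B = 0.245.
ΔS_mix = −R(n_A ln x_A + n_B ln x_B) = −8.314 × (3.92 ln 0.755 + 1.27 ln 0.245) = 24 J/K.

ΔS_mix = 24 J/K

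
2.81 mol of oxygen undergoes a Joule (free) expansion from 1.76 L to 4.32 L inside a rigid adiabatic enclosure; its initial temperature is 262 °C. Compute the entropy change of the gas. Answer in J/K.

No heat is exchanged and no work is done, so the ideal-gas temperature stays constant.
Entropy is a state function; using a reversible isothermal path, ΔS_gas = nR ln(V₂/V₁) = 2.81 × 8.314 × ln(4.32/1.76) = 21 J/K.

ΔS_gas = 21 J/K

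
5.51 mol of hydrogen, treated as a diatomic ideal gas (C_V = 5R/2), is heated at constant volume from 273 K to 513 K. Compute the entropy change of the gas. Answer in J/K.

At constant volume, ΔS = nC_V ln(T₂/T₁) with C_V = 5R/2 = 20.79 J mol⁻¹ K⁻¹.
ΔS = 5.51 × 20.79 × ln(513/273) = 72.2 J/K.

ΔS = 72.2 J/K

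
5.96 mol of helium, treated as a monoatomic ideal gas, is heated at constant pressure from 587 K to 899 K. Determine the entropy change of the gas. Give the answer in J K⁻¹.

ΔS = 52.8 J/K

At constant pressure, ΔS = nC_p ln(T₂/T₁) with C_p = 5R/2 = 20.79 J mol⁻¹ K⁻¹.
ΔS = 5.96 × 20.79 × ln(899/587) = 52.8 J/K.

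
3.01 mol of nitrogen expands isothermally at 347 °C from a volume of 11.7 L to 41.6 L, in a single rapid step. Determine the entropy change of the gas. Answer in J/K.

ΔS_gas = 31.7 J/K

Entropy is a state function, so ΔS_gas depends only on the end states.
For an isothermal ideal gas ΔS_gas = nR ln(V₂/V₁) = 3.01 × 8.314 × ln(41.6/11.7) = 31.7 J/K.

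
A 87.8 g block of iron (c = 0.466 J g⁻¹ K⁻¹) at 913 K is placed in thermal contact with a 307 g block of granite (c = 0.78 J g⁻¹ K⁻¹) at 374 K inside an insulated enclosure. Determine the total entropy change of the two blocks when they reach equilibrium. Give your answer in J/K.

Energy balance: T_f = (m₁c₁T₁ + m₂c₂T₂)/(m₁c₁ + m₂c₂) = 452.66 K.
ΔS₁ = m₁c₁ ln(T_f/T₁) = 40.9148 × ln(452.66/913) = -28.71 J/K.
ΔS₂ = m₂c₂ ln(T_f/T₂) = 239.46 × ln(452.66/374) = 45.71 J/K.
ΔS_total = -28.71 + 45.71 = 17 J/K.

ΔS_total = 17 J/K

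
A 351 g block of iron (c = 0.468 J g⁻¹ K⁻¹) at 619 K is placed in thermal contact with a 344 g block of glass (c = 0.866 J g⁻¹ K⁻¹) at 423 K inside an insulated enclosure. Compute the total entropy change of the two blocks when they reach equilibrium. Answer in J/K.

Energy balance: T_f = (m₁c₁T₁ + m₂c₂T₂)/(m₁c₁ + m₂c₂) = 492.66 K.
ΔS₁ = m₁c₁ ln(T_f/T₁) = 164.268 × ln(492.66/619) = -37.5 J/K.
ΔS₂ = m₂c₂ ln(T_f/T₂) = 297.904 × ln(492.66/423) = 45.42 J/K.
ΔS_total = -37.5 + 45.42 = 7.92 J/K.

ΔS_total = 7.92 J/K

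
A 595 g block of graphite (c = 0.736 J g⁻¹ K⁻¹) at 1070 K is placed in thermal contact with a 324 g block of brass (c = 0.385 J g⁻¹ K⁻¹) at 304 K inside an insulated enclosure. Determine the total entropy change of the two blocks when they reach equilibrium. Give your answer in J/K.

Energy balance: T_f = (m₁c₁T₁ + m₂c₂T₂)/(m₁c₁ + m₂c₂) = 900.18 K.
ΔS₁ = m₁c₁ ln(T_f/T₁) = 437.92 × ln(900.18/1070) = -75.68 J/K.
ΔS₂ = m₂c₂ ln(T_f/T₂) = 124.74 × ln(900.18/304) = 135.4 J/K.
ΔS_total = -75.68 + 135.4 = 59.7 J/K.

ΔS_total = 59.7 J/K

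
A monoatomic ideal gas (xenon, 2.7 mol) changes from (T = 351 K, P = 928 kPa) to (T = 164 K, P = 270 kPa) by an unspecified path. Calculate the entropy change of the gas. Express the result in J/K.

ΔS = nC_p ln(T₂/T₁) − nR ln(P₂/P₁), with C_p = 5R/2 = 20.79 J mol⁻¹ K⁻¹ for a monoatomic ideal gas.
ΔS = 2.7 × [20.79 × ln(164/351) − 8.314 × ln(270/928)] = -15 J/K.

ΔS = -15 J/K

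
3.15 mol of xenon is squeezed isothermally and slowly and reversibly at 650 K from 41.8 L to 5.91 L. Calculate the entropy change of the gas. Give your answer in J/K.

ΔS_gas = -51.2 J/K

For an isothermal ideal gas ΔS_gas = nR ln(V₂/V₁) = 3.15 × 8.314 × ln(5.91/41.8) = -51.2 J/K.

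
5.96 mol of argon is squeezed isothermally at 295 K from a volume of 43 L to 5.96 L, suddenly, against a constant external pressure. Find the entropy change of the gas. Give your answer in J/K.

ΔS_gas = -97.9 J/K

Entropy is a state function, so ΔS_gas depends only on the end states.
For an isothermal ideal gas ΔS_gas = nR ln(V₂/V₁) = 5.96 × 8.314 × ln(5.96/43) = -97.9 J/K.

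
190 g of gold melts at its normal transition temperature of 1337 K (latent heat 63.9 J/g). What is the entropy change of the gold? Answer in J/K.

ΔS = 9.08 J/K

Heat absorbed by the substance: Q = mL = 190 × 63.9 = 12141 J.
At constant T, ΔS = Q_rev/T = 12141 / 1337 = 9.08 J/K.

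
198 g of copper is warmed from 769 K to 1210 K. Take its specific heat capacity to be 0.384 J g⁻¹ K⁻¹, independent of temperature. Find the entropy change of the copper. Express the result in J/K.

ΔS = 34.5 J/K

ΔS = ∫dQ_rev/T = m c ln(T₂/T₁) = 198 × 0.384 × ln(1210/769) = 34.5 J/K.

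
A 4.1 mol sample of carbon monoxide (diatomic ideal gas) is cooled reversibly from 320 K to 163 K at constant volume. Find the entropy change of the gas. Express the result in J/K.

ΔS = -57.5 J/K

At constant volume, ΔS = nC_V ln(T₂/T₁) with C_V = 5R/2 = 20.79 J mol⁻¹ K⁻¹.
ΔS = 4.1 × 20.79 × ln(163/320) = -57.5 J/K.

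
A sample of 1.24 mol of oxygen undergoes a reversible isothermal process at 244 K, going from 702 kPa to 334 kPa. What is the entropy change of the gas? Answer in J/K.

ΔS_gas = 7.66 J/K

For an isothermal ideal gas ΔS_gas = nR ln(P₁/P₂) = 1.24 × 8.314 × ln(702/334) = 7.66 J/K.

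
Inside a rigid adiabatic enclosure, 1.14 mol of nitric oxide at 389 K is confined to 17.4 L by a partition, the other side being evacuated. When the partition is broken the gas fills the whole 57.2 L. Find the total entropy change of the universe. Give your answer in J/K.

ΔS_universe = 11.3 J/K

For an ideal gas in free expansion Q = 0 and W = 0, so T is unchanged.
Entropy is a state function; using a reversible isothermal path, ΔS_gas = nR ln(V₂/V₁) = 1.14 × 8.314 × ln(57.2/17.4) = 11.3 J/K.
The insulated surroundings exchange no heat, so ΔS_surr = 0 and ΔS_universe = ΔS_gas.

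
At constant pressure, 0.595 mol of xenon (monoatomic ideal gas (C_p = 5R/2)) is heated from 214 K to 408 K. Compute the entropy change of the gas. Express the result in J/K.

ΔS = 7.98 J/K

At constant pressure, ΔS = nC_p ln(T₂/T₁) with C_p = 5R/2 = 20.79 J mol⁻¹ K⁻¹.
ΔS = 0.595 × 20.79 × ln(408/214) = 7.98 J/K.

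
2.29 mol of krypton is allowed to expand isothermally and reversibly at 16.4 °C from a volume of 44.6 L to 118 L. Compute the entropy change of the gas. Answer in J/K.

ΔS_gas = 18.5 J/K

For an isothermal ideal gas ΔS_gas = nR ln(V₂/V₁) = 2.29 × 8.314 × ln(118/44.6) = 18.5 J/K.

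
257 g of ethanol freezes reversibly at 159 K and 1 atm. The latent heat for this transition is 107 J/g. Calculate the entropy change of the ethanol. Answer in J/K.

ΔS = -173 J/K

Heat released by the substance: Q = −mL = −257 × 107 = −27499 J.
At constant T, ΔS = Q_rev/T = −27499 / 159 = -173 J/K.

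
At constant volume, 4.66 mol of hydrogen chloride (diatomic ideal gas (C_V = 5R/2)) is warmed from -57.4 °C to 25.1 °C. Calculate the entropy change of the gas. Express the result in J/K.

In kelvin: T₁ = 215.75 K, T₂ = 298.25 K. At constant volume, ΔS = nC_V ln(T₂/T₁) with C_V = 5R/2 = 20.79 J mol⁻¹ K⁻¹.
ΔS = 4.66 × 20.79 × ln(298.25/215.75) = 31.4 J/K.

ΔS = 31.4 J/K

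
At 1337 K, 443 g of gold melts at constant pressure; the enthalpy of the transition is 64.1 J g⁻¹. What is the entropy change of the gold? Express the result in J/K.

Heat absorbed by the substance: Q = mL = 443 × 64.1 = 28396.3 J.
At constant T, ΔS = Q_rev/T = 28396.3 / 1337 = 21.2 J/K.

ΔS = 21.2 J/K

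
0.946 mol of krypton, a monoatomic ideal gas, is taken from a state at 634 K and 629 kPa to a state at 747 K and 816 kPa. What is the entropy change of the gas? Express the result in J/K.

ΔS = nC_p ln(T₂/T₁) − nR ln(P₂/P₁), with C_p = 5R/2 = 20.79 J mol⁻¹ K⁻¹ for a monoatomic ideal gas.
ΔS = 0.946 × [20.79 × ln(747/634) − 8.314 × ln(816/629)] = 1.18 J/K.

ΔS = 1.18 J/K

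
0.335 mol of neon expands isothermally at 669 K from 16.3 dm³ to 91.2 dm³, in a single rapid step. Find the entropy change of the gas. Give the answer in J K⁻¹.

ΔS_gas = 4.8 J/K

Entropy is a state function, so ΔS_gas depends only on the end states.
For an isothermal ideal gas ΔS_gas = nR ln(V₂/V₁) = 0.335 × 8.314 × ln(91.2/16.3) = 4.8 J/K.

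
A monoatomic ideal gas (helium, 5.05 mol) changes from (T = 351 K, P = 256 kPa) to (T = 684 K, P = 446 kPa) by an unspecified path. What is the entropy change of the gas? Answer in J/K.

ΔS = 46.7 J/K

ΔS = nC_p ln(T₂/T₁) − nR ln(P₂/P₁), with C_p = 5R/2 = 20.79 J mol⁻¹ K⁻¹ for a monoatomic ideal gas.
ΔS = 5.05 × [20.79 × ln(684/351) − 8.314 × ln(446/256)] = 46.7 J/K.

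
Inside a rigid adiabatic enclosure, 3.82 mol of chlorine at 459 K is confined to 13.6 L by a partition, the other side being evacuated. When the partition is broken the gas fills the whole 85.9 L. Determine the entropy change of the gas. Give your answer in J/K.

ΔS_gas = 58.5 J/K

No heat is exchanged and no work is done, so the ideal-gas temperature stays constant.
Entropy is a state function; using a reversible isothermal path, ΔS_gas = nR ln(V₂/V₁) = 3.82 × 8.314 × ln(85.9/13.6) = 58.5 J/K.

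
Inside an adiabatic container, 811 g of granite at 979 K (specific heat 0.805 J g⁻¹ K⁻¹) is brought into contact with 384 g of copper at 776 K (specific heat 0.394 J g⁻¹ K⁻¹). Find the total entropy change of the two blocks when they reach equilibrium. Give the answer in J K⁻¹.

Energy balance: T_f = (m₁c₁T₁ + m₂c₂T₂)/(m₁c₁ + m₂c₂) = 940.81 K.
ΔS₁ = m₁c₁ ln(T_f/T₁) = 652.855 × ln(940.81/979) = -25.98 J/K.
ΔS₂ = m₂c₂ ln(T_f/T₂) = 151.296 × ln(940.81/776) = 29.14 J/K.
ΔS_total = -25.98 + 29.14 = 3.16 J/K.

ΔS_total = 3.16 J/K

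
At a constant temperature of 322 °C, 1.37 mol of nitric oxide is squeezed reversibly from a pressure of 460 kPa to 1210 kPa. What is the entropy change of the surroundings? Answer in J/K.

For an isothermal ideal gas ΔS_gas = nR ln(P₁/P₂) = 1.37 × 8.314 × ln(460/1210) = -11 J/K.
The process is reversible, so ΔS_surr = −ΔS_gas = 11 J/K and ΔS_universe = 0.

ΔS_surr = 11 J/K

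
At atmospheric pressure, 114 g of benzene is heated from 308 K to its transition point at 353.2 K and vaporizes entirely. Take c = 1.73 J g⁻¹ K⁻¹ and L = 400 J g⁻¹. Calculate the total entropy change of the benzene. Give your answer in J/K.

ΔS = 156 J/K

Warming step: ΔS₁ = m c ln(T_tr/T_i) = 114 × 1.73 × ln(353.2/308) = 27.01 J/K.
Phase change: ΔS₂ = +mL/T_tr = 114 × 400 / 353.2 = 129.1 J/K.
ΔS_total = (27.01) + (129.1) = 156 J/K.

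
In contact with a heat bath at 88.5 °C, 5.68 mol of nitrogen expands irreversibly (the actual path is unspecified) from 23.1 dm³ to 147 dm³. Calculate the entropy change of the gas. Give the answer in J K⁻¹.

Entropy is a state function, so ΔS_gas depends only on the end states.
For an isothermal ideal gas ΔS_gas = nR ln(V₂/V₁) = 5.68 × 8.314 × ln(147/23.1) = 87.4 J/K.

ΔS_gas = 87.4 J/K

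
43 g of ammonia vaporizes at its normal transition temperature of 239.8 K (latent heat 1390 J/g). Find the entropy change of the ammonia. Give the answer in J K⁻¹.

Heat absorbed by the substance: Q = mL = 43 × 1390 = 59770 J.
At constant T, ΔS = Q_rev/T = 59770 / 239.8 = 249 J/K.

ΔS = 249 J/K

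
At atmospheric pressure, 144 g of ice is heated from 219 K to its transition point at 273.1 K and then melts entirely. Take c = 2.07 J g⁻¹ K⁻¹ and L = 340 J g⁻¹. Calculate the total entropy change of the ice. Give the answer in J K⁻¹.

Warming step: ΔS₁ = m c ln(T_tr/T_i) = 144 × 2.07 × ln(273.1/219) = 65.81 J/K.
Phase change: ΔS₂ = +mL/T_tr = 144 × 340 / 273.1 = 179.3 J/K.
ΔS_total = (65.81) + (179.3) = 245 J/K.

ΔS = 245 J/K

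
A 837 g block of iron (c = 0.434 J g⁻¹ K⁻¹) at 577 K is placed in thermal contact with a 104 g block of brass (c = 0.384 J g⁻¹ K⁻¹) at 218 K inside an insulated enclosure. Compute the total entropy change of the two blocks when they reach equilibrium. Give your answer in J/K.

Energy balance: T_f = (m₁c₁T₁ + m₂c₂T₂)/(m₁c₁ + m₂c₂) = 541.44 K.
ΔS₁ = m₁c₁ ln(T_f/T₁) = 363.258 × ln(541.44/577) = -23.11 J/K.
ΔS₂ = m₂c₂ ln(T_f/T₂) = 39.936 × ln(541.44/218) = 36.33 J/K.
ΔS_total = -23.11 + 36.33 = 13.2 J/K.

ΔS_total = 13.2 J/K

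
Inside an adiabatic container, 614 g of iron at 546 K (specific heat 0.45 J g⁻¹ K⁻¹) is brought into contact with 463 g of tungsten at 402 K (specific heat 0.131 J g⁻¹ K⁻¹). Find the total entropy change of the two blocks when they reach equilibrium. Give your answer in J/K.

ΔS_total = 2.18 J/K

Energy balance: T_f = (m₁c₁T₁ + m₂c₂T₂)/(m₁c₁ + m₂c₂) = 520.08 K.
ΔS₁ = m₁c₁ ln(T_f/T₁) = 276.3 × ln(520.08/546) = -13.44 J/K.
ΔS₂ = m₂c₂ ln(T_f/T₂) = 60.653 × ln(520.08/402) = 15.62 J/K.
ΔS_total = -13.44 + 15.62 = 2.18 J/K.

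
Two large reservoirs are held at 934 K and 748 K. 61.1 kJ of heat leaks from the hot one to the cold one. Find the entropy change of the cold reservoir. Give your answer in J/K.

ΔS_cold = 81.7 J/K

The cold reservoir gains heat Q, so ΔS_cold = +Q/T_C = 61100/748 = 81.7 J/K.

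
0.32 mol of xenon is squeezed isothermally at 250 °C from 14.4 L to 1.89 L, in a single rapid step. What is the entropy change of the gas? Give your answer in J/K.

ΔS_gas = -5.4 J/K

Entropy is a state function, so ΔS_gas depends only on the end states.
For an isothermal ideal gas ΔS_gas = nR ln(V₂/V₁) = 0.32 × 8.314 × ln(1.89/14.4) = -5.4 J/K.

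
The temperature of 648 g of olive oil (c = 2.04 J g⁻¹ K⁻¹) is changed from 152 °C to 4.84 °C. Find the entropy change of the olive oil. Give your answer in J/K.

ΔS = -562 J/K

In kelvin: T₁ = 425.15 K, T₂ = 277.99 K. ΔS = ∫dQ_rev/T = m c ln(T₂/T₁) = 648 × 2.04 × ln(277.99/425.15) = -562 J/K.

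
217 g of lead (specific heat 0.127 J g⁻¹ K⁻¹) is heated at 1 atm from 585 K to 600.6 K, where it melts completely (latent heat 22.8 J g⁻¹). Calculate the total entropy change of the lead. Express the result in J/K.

Warming step: ΔS₁ = m c ln(T_tr/T_i) = 217 × 0.127 × ln(600.6/585) = 0.7253 J/K.
Phase change: ΔS₂ = +mL/T_tr = 217 × 22.8 / 600.6 = 8.238 J/K.
ΔS_total = (0.7253) + (8.238) = 8.96 J/K.

ΔS = 8.96 J/K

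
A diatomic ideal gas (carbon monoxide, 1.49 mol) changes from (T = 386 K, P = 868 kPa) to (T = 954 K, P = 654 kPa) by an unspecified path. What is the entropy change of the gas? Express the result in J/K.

ΔS = 42.7 J/K

ΔS = nC_p ln(T₂/T₁) − nR ln(P₂/P₁), with C_p = 7R/2 = 29.1 J mol⁻¹ K⁻¹ for a diatomic ideal gas.
ΔS = 1.49 × [29.1 × ln(954/386) − 8.314 × ln(654/868)] = 42.7 J/K.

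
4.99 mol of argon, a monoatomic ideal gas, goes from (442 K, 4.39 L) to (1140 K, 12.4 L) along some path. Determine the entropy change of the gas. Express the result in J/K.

ΔS = 102 J/K

Entropy is a state function: ΔS = nC_V ln(T₂/T₁) + nR ln(V₂/V₁), with C_V = 3R/2 = 12.47 J mol⁻¹ K⁻¹ for a monoatomic ideal gas.
ΔS = 4.99 × [12.47 × ln(1140/442) + 8.314 × ln(12.4/4.39)] = 102 J/K.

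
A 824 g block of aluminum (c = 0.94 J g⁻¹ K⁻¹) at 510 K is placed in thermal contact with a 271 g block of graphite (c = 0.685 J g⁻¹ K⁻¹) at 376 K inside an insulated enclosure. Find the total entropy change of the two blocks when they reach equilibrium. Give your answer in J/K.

ΔS_total = 6.53 J/K

Energy balance: T_f = (m₁c₁T₁ + m₂c₂T₂)/(m₁c₁ + m₂c₂) = 484.09 K.
ΔS₁ = m₁c₁ ln(T_f/T₁) = 774.56 × ln(484.09/510) = -40.38 J/K.
ΔS₂ = m₂c₂ ln(T_f/T₂) = 185.635 × ln(484.09/376) = 46.91 J/K.
ΔS_total = -40.38 + 46.91 = 6.53 J/K.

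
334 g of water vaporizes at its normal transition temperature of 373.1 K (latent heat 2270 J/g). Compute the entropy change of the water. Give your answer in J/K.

Heat absorbed by the substance: Q = mL = 334 × 2270 = 758180 J.
At constant T, ΔS = Q_rev/T = 758180 / 373.1 = 2030 J/K.

ΔS = 2030 J/K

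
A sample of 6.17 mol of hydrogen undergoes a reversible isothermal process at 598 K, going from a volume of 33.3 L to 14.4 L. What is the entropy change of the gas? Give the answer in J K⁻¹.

For an isothermal ideal gas ΔS_gas = nR ln(V₂/V₁) = 6.17 × 8.314 × ln(14.4/33.3) = -43 J/K.

ΔS_gas = -43 J/K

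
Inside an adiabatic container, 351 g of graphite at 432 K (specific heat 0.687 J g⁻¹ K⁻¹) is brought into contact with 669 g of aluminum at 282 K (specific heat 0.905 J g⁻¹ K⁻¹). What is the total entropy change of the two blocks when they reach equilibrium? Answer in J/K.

Energy balance: T_f = (m₁c₁T₁ + m₂c₂T₂)/(m₁c₁ + m₂c₂) = 324.73 K.
ΔS₁ = m₁c₁ ln(T_f/T₁) = 241.137 × ln(324.73/432) = -68.83 J/K.
ΔS₂ = m₂c₂ ln(T_f/T₂) = 605.445 × ln(324.73/282) = 85.41 J/K.
ΔS_total = -68.83 + 85.41 = 16.6 J/K.

ΔS_total = 16.6 J/K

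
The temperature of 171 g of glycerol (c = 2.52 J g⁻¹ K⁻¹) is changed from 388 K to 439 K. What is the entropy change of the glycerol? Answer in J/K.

ΔS = 53.2 J/K

ΔS = ∫dQ_rev/T = m c ln(T₂/T₁) = 171 × 2.52 × ln(439/388) = 53.2 J/K.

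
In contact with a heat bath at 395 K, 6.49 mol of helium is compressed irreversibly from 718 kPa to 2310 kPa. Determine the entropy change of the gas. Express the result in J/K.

Entropy is a state function, so ΔS_gas depends only on the end states.
For an isothermal ideal gas ΔS_gas = nR ln(P₁/P₂) = 6.49 × 8.314 × ln(718/2310) = -63.1 J/K.

ΔS_gas = -63.1 J/K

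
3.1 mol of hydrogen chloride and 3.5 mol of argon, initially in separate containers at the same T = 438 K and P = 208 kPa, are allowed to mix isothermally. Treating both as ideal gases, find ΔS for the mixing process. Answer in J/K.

ΔS_mix = 37.9 J/K

Mole fractions: x_A = 3.1/6.6 = 0.47, x_B = 0.53.
ΔS_mix = −R(n_A ln x_A + n_B ln x_B) = −8.314 × (3.1 ln 0.47 + 3.5 ln 0.53) = 37.9 J/K.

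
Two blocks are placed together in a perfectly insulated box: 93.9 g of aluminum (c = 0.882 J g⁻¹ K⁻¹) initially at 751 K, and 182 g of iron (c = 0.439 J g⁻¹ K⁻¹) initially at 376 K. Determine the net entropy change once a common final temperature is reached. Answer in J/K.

ΔS_total = 9.51 J/K

Energy balance: T_f = (m₁c₁T₁ + m₂c₂T₂)/(m₁c₁ + m₂c₂) = 566.87 K.
ΔS₁ = m₁c₁ ln(T_f/T₁) = 82.8198 × ln(566.87/751) = -23.296 J/K.
ΔS₂ = m₂c₂ ln(T_f/T₂) = 79.898 × ln(566.87/376) = 32.801 J/K.
ΔS_total = -23.296 + 32.801 = 9.51 J/K.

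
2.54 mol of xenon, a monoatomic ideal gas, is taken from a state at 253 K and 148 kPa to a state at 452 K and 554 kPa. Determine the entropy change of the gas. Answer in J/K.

ΔS = 2.76 J/K

ΔS = nC_p ln(T₂/T₁) − nR ln(P₂/P₁), with C_p = 5R/2 = 20.79 J mol⁻¹ K⁻¹ for a monoatomic ideal gas.
ΔS = 2.54 × [20.79 × ln(452/253) − 8.314 × ln(554/148)] = 2.76 J/K.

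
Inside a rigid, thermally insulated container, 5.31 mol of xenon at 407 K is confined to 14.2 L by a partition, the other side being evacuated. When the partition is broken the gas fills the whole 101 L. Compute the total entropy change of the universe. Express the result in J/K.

ΔS_universe = 86.6 J/K

For an ideal gas in free expansion Q = 0 and W = 0, so T is unchanged.
Entropy is a state function; using a reversible isothermal path, ΔS_gas = nR ln(V₂/V₁) = 5.31 × 8.314 × ln(101/14.2) = 86.6 J/K.
The insulated surroundings exchange no heat, so ΔS_surr = 0 and ΔS_universe = ΔS_gas.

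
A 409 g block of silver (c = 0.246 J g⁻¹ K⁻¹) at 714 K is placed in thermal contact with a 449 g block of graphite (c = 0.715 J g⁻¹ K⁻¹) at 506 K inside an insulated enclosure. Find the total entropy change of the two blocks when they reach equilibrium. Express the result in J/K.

Energy balance: T_f = (m₁c₁T₁ + m₂c₂T₂)/(m₁c₁ + m₂c₂) = 555.63 K.
ΔS₁ = m₁c₁ ln(T_f/T₁) = 100.614 × ln(555.63/714) = -25.23 J/K.
ΔS₂ = m₂c₂ ln(T_f/T₂) = 321.035 × ln(555.63/506) = 30.04 J/K.
ΔS_total = -25.23 + 30.04 = 4.81 J/K.

ΔS_total = 4.81 J/K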